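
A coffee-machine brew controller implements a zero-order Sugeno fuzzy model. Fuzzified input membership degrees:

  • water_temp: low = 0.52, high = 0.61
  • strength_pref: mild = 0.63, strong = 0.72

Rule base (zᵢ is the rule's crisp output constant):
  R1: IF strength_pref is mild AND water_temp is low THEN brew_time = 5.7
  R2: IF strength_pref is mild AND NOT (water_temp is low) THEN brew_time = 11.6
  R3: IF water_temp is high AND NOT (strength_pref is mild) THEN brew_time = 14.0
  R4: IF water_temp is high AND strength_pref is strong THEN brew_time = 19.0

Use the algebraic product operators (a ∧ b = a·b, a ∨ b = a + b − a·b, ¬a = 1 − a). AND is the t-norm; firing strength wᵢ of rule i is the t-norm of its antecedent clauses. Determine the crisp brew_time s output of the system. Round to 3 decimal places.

R1 (z=5.7): mild=0.63, low=0.52; AND[a·b] → w = 0.3276
R2 (z=11.6): mild=0.63, ¬low=1−0.52=0.48; AND[a·b] → w = 0.3024
R3 (z=14.0): high=0.61, ¬mild=1−0.63=0.37; AND[a·b] → w = 0.2257
R4 (z=19.0): high=0.61, strong=0.72; AND[a·b] → w = 0.4392
Weighted average = (0.3276·5.7 + 0.3024·11.6 + 0.2257·14.0 + 0.4392·19.0) / (0.3276 + 0.3024 + 0.2257 + 0.4392)
  = 16.8798 / 1.2949 = 13.036

13.036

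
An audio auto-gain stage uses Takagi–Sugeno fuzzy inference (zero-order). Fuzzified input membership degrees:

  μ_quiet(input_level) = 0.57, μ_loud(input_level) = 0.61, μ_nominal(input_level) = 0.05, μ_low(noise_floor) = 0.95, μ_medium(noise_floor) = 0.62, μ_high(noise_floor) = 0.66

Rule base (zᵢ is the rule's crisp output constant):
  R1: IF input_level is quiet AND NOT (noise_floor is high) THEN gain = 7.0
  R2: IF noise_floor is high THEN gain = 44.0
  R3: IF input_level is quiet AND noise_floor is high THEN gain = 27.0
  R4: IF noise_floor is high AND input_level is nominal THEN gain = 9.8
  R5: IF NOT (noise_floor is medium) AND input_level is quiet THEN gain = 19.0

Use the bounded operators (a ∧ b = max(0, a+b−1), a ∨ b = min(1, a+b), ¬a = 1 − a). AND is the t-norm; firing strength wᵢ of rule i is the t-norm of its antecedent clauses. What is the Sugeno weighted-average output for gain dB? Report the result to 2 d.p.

R1 (z=7.0): quiet=0.57, ¬high=1−0.66=0.34; AND[max(0, a+b−1)] → w = 0.00
R2 (z=44.0): high=0.66 → w = 0.66
R3 (z=27.0): quiet=0.57, high=0.66; AND[max(0, a+b−1)] → w = 0.23
R4 (z=9.8): high=0.66, nominal=0.05; AND[max(0, a+b−1)] → w = 0.00
R5 (z=19.0): ¬medium=1−0.62=0.38, quiet=0.57; AND[max(0, a+b−1)] → w = 0.00
Weighted average = (0.00·7.0 + 0.66·44.0 + 0.23·27.0 + 0.00·9.8 + 0.00·19.0) / (0.00 + 0.66 + 0.23 + 0.00 + 0.00)
  = 35.2500 / 0.8900 = 39.61

39.61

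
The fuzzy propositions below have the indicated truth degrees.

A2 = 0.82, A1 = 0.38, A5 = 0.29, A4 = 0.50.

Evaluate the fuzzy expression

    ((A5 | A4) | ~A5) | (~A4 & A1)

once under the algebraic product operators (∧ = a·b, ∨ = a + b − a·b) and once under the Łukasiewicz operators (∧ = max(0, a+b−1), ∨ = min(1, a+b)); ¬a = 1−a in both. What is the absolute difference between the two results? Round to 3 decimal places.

Under algebraic product:
  A5 | A4 = a + b − a·b on (0.2900, 0.5000) = 0.6450
  ~A5 = 1 − 0.2900 = 0.7100
  (A5 | A4) | ~A5 = a + b − a·b on (0.6450, 0.7100) = 0.8971
  ~A4 = 1 − 0.5000 = 0.5000
  ~A4 & A1 = a·b on (0.5000, 0.3800) = 0.1900
  ((A5 | A4) | ~A5) | (~A4 & A1) = a + b − a·b on (0.8971, 0.1900) = 0.9166
  → value = 0.9166
Under Łukasiewicz:
  A5 | A4 = min(1, a+b) on (0.29, 0.50) = 0.79
  ~A5 = 1 − 0.29 = 0.71
  (A5 | A4) | ~A5 = min(1, a+b) on (0.79, 0.71) = 1.00
  ~A4 = 1 − 0.50 = 0.50
  ~A4 & A1 = max(0, a+b−1) on (0.50, 0.38) = 0.00
  ((A5 | A4) | ~A5) | (~A4 & A1) = min(1, a+b) on (1.00, 0.00) = 1.00
  → value = 1.0000
|0.9166 − 1.0000| = 0.083

0.083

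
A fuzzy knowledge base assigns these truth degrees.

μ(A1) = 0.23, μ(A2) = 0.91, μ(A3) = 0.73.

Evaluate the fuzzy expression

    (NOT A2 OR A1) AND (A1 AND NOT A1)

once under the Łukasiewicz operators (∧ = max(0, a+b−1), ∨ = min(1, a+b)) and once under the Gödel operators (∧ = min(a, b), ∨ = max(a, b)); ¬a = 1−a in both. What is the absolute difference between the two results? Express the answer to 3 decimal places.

Under Łukasiewicz:
  NOT A2 = 1 − 0.91 = 0.09
  NOT A2 OR A1 = min(1, a+b) on (0.09, 0.23) = 0.32
  NOT A1 = 1 − 0.23 = 0.77
  A1 AND NOT A1 = max(0, a+b−1) on (0.23, 0.77) = 0.00
  (NOT A2 OR A1) AND (A1 AND NOT A1) = max(0, a+b−1) on (0.32, 0.00) = 0.00
  → value = 0.0000
Under Gödel:
  NOT A2 = 1 − 0.91 = 0.09
  NOT A2 OR A1 = max(a, b) on (0.09, 0.23) = 0.23
  NOT A1 = 1 − 0.23 = 0.77
  A1 AND NOT A1 = min(a, b) on (0.23, 0.77) = 0.23
  (NOT A2 OR A1) AND (A1 AND NOT A1) = min(a, b) on (0.23, 0.23) = 0.23
  → value = 0.2300
|0.0000 − 0.2300| = 0.230

0.230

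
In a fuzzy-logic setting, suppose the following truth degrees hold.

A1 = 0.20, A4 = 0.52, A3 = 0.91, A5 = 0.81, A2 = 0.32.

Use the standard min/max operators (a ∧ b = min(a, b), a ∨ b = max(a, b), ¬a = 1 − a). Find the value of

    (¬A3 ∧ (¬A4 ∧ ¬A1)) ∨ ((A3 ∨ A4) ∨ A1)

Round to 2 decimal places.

¬A3 = 1 − 0.91 = 0.09
¬A4 = 1 − 0.52 = 0.48
¬A1 = 1 − 0.20 = 0.80
¬A4 ∧ ¬A1 = min(a, b) on (0.48, 0.80) = 0.48
¬A3 ∧ (¬A4 ∧ ¬A1) = min(a, b) on (0.09, 0.48) = 0.09
A3 ∨ A4 = max(a, b) on (0.91, 0.52) = 0.91
(A3 ∨ A4) ∨ A1 = max(a, b) on (0.91, 0.20) = 0.91
(¬A3 ∧ (¬A4 ∧ ¬A1)) ∨ ((A3 ∨ A4) ∨ A1) = max(a, b) on (0.09, 0.91) = 0.91

0.91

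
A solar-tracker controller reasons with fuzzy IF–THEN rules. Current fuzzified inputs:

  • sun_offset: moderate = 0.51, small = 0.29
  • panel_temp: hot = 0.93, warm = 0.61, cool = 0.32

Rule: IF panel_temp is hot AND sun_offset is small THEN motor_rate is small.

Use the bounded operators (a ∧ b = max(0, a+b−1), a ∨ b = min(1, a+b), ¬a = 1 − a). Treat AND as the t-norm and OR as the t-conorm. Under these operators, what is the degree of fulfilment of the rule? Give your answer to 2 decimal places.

firing strength: hot=0.93, small=0.29; AND[max(0, a+b−1)] → w = 0.22

0.22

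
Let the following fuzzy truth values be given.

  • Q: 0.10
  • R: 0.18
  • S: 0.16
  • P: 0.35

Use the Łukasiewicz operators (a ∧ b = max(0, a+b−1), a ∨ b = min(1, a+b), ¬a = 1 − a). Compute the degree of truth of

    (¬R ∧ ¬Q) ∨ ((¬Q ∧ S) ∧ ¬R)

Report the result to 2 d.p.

¬R = 1 − 0.18 = 0.82
¬Q = 1 − 0.10 = 0.90
¬R ∧ ¬Q = max(0, a+b−1) on (0.82, 0.90) = 0.72
¬Q = 1 − 0.10 = 0.90
¬Q ∧ S = max(0, a+b−1) on (0.90, 0.16) = 0.06
¬R = 1 − 0.18 = 0.82
(¬Q ∧ S) ∧ ¬R = max(0, a+b−1) on (0.06, 0.82) = 0.00
(¬R ∧ ¬Q) ∨ ((¬Q ∧ S) ∧ ¬R) = min(1, a+b) on (0.72, 0.00) = 0.72

0.72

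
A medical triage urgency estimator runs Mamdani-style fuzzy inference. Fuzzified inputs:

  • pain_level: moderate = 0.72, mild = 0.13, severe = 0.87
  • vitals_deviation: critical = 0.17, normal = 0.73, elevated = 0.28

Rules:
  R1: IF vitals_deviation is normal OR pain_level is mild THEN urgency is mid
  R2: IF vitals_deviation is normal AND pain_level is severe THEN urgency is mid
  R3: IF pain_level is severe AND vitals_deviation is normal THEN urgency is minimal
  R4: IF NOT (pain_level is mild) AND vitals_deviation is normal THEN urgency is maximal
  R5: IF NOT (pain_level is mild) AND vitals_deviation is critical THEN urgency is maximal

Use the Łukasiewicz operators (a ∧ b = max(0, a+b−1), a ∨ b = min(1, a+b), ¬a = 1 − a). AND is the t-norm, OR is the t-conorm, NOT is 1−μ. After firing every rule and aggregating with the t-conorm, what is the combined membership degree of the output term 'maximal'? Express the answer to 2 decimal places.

R1: normal=0.73, mild=0.13; OR[min(1, a+b)] → w = 0.86
R2: normal=0.73, severe=0.87; AND[max(0, a+b−1)] → w = 0.60
R3: severe=0.87, normal=0.73; AND[max(0, a+b−1)] → w = 0.60
R4: ¬mild=1−0.13=0.87, normal=0.73; AND[max(0, a+b−1)] → w = 0.60
R5: ¬mild=1−0.13=0.87, critical=0.17; AND[max(0, a+b−1)] → w = 0.04
Rules with consequent 'maximal': {R4, R5} → strengths 0.60, 0.04
Aggregate via t-conorm [min(1, a+b)]: 0.64

0.64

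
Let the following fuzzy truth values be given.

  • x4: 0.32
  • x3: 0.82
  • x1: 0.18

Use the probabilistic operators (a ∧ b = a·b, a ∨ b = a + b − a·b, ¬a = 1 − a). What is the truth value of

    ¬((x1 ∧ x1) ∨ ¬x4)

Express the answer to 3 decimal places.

x1 ∧ x1 = a·b on (0.1800, 0.1800) = 0.0324
¬x4 = 1 − 0.3200 = 0.6800
(x1 ∧ x1) ∨ ¬x4 = a + b − a·b on (0.0324, 0.6800) = 0.6904
¬((x1 ∧ x1) ∨ ¬x4) = 1 − 0.6904 = 0.3096

0.310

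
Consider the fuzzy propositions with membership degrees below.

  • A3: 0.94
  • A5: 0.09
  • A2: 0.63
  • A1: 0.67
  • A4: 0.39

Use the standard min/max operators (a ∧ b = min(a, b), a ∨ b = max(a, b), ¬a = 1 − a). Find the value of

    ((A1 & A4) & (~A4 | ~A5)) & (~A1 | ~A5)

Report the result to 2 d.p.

0.39

A1 & A4 = min(a, b) on (0.67, 0.39) = 0.39
~A4 = 1 − 0.39 = 0.61
~A5 = 1 − 0.09 = 0.91
~A4 | ~A5 = max(a, b) on (0.61, 0.91) = 0.91
(A1 & A4) & (~A4 | ~A5) = min(a, b) on (0.39, 0.91) = 0.39
~A1 = 1 − 0.67 = 0.33
~A5 = 1 − 0.09 = 0.91
~A1 | ~A5 = max(a, b) on (0.33, 0.91) = 0.91
((A1 & A4) & (~A4 | ~A5)) & (~A1 | ~A5) = min(a, b) on (0.39, 0.91) = 0.39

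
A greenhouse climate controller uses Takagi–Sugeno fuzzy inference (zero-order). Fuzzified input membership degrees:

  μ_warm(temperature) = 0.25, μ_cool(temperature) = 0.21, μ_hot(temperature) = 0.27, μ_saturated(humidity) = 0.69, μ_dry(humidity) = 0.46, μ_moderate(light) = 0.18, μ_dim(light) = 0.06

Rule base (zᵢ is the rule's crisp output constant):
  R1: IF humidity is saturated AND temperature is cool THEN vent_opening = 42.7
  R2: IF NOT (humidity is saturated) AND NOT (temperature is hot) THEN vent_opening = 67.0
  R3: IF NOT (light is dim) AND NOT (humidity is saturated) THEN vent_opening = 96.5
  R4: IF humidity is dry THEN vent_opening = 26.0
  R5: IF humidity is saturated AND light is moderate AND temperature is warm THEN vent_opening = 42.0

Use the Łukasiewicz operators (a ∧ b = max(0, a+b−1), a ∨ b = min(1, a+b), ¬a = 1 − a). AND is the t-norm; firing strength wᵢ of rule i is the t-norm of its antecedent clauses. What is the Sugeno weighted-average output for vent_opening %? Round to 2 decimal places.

51.69

R1 (z=42.7): saturated=0.69, cool=0.21; AND[max(0, a+b−1)] → w = 0.00
R2 (z=67.0): ¬saturated=1−0.69=0.31, ¬hot=1−0.27=0.73; AND[max(0, a+b−1)] → w = 0.04
R3 (z=96.5): ¬dim=1−0.06=0.94, ¬saturated=1−0.69=0.31; AND[max(0, a+b−1)] → w = 0.25
R4 (z=26.0): dry=0.46 → w = 0.46
R5 (z=42.0): saturated=0.69, moderate=0.18, warm=0.25; AND[max(0, a+b−1)] → w = 0.00
Weighted average = (0.00·42.7 + 0.04·67.0 + 0.25·96.5 + 0.46·26.0 + 0.00·42.0) / (0.00 + 0.04 + 0.25 + 0.46 + 0.00)
  = 38.7650 / 0.7500 = 51.69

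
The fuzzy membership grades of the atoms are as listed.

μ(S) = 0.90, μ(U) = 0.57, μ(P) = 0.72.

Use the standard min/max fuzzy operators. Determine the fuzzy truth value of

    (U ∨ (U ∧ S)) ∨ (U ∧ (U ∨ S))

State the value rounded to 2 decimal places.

U ∧ S = min(a, b) on (0.57, 0.90) = 0.57
U ∨ (U ∧ S) = max(a, b) on (0.57, 0.57) = 0.57
U ∨ S = max(a, b) on (0.57, 0.90) = 0.90
U ∧ (U ∨ S) = min(a, b) on (0.57, 0.90) = 0.57
(U ∨ (U ∧ S)) ∨ (U ∧ (U ∨ S)) = max(a, b) on (0.57, 0.57) = 0.57

0.57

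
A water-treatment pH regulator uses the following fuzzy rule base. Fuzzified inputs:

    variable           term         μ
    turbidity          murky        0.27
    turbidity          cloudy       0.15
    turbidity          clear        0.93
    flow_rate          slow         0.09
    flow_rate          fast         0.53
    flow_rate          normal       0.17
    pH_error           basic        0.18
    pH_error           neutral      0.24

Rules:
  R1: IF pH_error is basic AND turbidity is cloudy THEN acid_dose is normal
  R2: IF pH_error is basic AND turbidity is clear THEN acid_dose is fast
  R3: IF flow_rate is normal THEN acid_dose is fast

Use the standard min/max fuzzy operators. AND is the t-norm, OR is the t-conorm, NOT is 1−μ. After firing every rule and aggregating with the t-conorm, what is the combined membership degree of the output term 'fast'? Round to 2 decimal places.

0.18

R1: basic=0.18, cloudy=0.15; AND[min(a, b)] → w = 0.15
R2: basic=0.18, clear=0.93; AND[min(a, b)] → w = 0.18
R3: normal=0.17 → w = 0.17
Rules with consequent 'fast': {R2, R3} → strengths 0.18, 0.17
Aggregate via t-conorm [max(a, b)]: 0.18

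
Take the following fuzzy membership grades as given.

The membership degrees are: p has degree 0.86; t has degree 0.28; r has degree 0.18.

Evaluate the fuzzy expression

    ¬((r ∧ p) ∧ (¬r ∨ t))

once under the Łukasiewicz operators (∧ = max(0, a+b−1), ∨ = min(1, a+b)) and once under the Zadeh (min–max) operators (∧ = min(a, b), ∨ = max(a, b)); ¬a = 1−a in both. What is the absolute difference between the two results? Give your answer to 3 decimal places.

Under Łukasiewicz:
  r ∧ p = max(0, a+b−1) on (0.18, 0.86) = 0.04
  ¬r = 1 − 0.18 = 0.82
  ¬r ∨ t = min(1, a+b) on (0.82, 0.28) = 1.00
  (r ∧ p) ∧ (¬r ∨ t) = max(0, a+b−1) on (0.04, 1.00) = 0.04
  ¬((r ∧ p) ∧ (¬r ∨ t)) = 1 − 0.04 = 0.96
  → value = 0.9600
Under Zadeh (min–max):
  r ∧ p = min(a, b) on (0.18, 0.86) = 0.18
  ¬r = 1 − 0.18 = 0.82
  ¬r ∨ t = max(a, b) on (0.82, 0.28) = 0.82
  (r ∧ p) ∧ (¬r ∨ t) = min(a, b) on (0.18, 0.82) = 0.18
  ¬((r ∧ p) ∧ (¬r ∨ t)) = 1 − 0.18 = 0.82
  → value = 0.8200
|0.9600 − 0.8200| = 0.140

0.140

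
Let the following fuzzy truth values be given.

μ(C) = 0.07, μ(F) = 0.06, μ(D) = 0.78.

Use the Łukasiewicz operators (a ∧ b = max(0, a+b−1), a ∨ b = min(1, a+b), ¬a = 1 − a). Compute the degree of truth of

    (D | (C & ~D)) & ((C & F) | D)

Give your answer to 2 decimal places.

0.56

~D = 1 − 0.78 = 0.22
C & ~D = max(0, a+b−1) on (0.07, 0.22) = 0.00
D | (C & ~D) = min(1, a+b) on (0.78, 0.00) = 0.78
C & F = max(0, a+b−1) on (0.07, 0.06) = 0.00
(C & F) | D = min(1, a+b) on (0.00, 0.78) = 0.78
(D | (C & ~D)) & ((C & F) | D) = max(0, a+b−1) on (0.78, 0.78) = 0.56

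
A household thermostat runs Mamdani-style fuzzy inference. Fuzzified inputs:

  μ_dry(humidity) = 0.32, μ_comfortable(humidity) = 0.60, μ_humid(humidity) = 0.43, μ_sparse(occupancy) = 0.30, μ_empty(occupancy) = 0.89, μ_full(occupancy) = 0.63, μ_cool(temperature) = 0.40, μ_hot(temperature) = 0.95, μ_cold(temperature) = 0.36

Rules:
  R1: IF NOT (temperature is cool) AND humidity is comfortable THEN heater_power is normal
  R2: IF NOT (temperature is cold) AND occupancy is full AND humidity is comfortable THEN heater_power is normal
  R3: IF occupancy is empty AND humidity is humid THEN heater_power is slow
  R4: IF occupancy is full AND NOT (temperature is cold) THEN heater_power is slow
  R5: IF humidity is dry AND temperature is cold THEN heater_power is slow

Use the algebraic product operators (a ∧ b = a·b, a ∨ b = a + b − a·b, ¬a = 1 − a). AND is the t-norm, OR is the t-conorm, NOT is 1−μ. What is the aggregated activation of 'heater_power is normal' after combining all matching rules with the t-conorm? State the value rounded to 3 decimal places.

R1: ¬cool=1−0.40=0.60, comfortable=0.60; AND[a·b] → w = 0.3600
R2: ¬cold=1−0.36=0.64, full=0.63, comfortable=0.60; AND[a·b] → w = 0.2419
R3: empty=0.89, humid=0.43; AND[a·b] → w = 0.3827
R4: full=0.63, ¬cold=1−0.36=0.64; AND[a·b] → w = 0.4032
R5: dry=0.32, cold=0.36; AND[a·b] → w = 0.1152
Rules with consequent 'normal': {R1, R2} → strengths 0.3600, 0.2419
Aggregate via t-conorm [a + b − a·b]: 0.5148

0.515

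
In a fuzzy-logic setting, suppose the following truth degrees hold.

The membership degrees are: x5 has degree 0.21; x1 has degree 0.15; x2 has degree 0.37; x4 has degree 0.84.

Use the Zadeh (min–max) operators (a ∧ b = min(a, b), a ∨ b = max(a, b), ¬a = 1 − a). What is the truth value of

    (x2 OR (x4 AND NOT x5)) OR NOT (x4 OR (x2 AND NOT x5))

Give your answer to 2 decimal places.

NOT x5 = 1 − 0.21 = 0.79
x4 AND NOT x5 = min(a, b) on (0.84, 0.79) = 0.79
x2 OR (x4 AND NOT x5) = max(a, b) on (0.37, 0.79) = 0.79
NOT x5 = 1 − 0.21 = 0.79
x2 AND NOT x5 = min(a, b) on (0.37, 0.79) = 0.37
x4 OR (x2 AND NOT x5) = max(a, b) on (0.84, 0.37) = 0.84
NOT (x4 OR (x2 AND NOT x5)) = 1 − 0.84 = 0.16
(x2 OR (x4 AND NOT x5)) OR NOT (x4 OR (x2 AND NOT x5)) = max(a, b) on (0.79, 0.16) = 0.79

0.79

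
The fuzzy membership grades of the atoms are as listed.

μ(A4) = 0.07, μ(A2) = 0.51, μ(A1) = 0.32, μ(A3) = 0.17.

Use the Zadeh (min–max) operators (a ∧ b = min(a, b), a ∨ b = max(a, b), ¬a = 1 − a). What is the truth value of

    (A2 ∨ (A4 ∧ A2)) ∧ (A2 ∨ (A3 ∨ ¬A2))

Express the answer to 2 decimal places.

0.51

A4 ∧ A2 = min(a, b) on (0.07, 0.51) = 0.07
A2 ∨ (A4 ∧ A2) = max(a, b) on (0.51, 0.07) = 0.51
¬A2 = 1 − 0.51 = 0.49
A3 ∨ ¬A2 = max(a, b) on (0.17, 0.49) = 0.49
A2 ∨ (A3 ∨ ¬A2) = max(a, b) on (0.51, 0.49) = 0.51
(A2 ∨ (A4 ∧ A2)) ∧ (A2 ∨ (A3 ∨ ¬A2)) = min(a, b) on (0.51, 0.51) = 0.51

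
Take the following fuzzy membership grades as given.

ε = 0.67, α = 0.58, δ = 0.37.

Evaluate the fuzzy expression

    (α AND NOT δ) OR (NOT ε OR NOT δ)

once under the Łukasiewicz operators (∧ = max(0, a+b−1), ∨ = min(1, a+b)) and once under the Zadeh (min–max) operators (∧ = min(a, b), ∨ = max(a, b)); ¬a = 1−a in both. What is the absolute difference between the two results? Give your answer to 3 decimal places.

Under Łukasiewicz:
  NOT δ = 1 − 0.37 = 0.63
  α AND NOT δ = max(0, a+b−1) on (0.58, 0.63) = 0.21
  NOT ε = 1 − 0.67 = 0.33
  NOT δ = 1 − 0.37 = 0.63
  NOT ε OR NOT δ = min(1, a+b) on (0.33, 0.63) = 0.96
  (α AND NOT δ) OR (NOT ε OR NOT δ) = min(1, a+b) on (0.21, 0.96) = 1.00
  → value = 1.0000
Under Zadeh (min–max):
  NOT δ = 1 − 0.37 = 0.63
  α AND NOT δ = min(a, b) on (0.58, 0.63) = 0.58
  NOT ε = 1 − 0.67 = 0.33
  NOT δ = 1 − 0.37 = 0.63
  NOT ε OR NOT δ = max(a, b) on (0.33, 0.63) = 0.63
  (α AND NOT δ) OR (NOT ε OR NOT δ) = max(a, b) on (0.58, 0.63) = 0.63
  → value = 0.6300
|1.0000 − 0.6300| = 0.370

0.370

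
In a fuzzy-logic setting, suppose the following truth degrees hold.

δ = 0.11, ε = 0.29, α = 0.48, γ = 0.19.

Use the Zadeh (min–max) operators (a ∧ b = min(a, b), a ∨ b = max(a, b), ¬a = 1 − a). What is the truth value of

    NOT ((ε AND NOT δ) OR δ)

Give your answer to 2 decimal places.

NOT δ = 1 − 0.11 = 0.89
ε AND NOT δ = min(a, b) on (0.29, 0.89) = 0.29
(ε AND NOT δ) OR δ = max(a, b) on (0.29, 0.11) = 0.29
NOT ((ε AND NOT δ) OR δ) = 1 − 0.29 = 0.71

0.71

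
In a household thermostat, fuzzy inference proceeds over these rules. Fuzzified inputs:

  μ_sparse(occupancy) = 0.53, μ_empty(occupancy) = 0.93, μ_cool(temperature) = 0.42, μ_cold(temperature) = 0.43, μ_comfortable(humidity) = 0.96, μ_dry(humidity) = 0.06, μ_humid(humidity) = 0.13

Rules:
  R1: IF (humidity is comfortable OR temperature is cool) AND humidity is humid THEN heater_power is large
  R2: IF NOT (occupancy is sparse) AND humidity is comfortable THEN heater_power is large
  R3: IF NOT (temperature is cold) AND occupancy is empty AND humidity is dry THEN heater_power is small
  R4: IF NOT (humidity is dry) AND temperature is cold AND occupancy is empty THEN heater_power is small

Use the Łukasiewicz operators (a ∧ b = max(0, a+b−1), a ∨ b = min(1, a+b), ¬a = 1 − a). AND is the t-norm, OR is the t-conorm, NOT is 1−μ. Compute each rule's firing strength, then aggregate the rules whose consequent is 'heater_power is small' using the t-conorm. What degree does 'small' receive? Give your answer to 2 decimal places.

R1: (comfortable=0.96 OR cool=0.42) = 1.00; AND[max(0, a+b−1)] with humid=0.13 → w = 0.13
R2: ¬sparse=1−0.53=0.47, comfortable=0.96; AND[max(0, a+b−1)] → w = 0.43
R3: ¬cold=1−0.43=0.57, empty=0.93, dry=0.06; AND[max(0, a+b−1)] → w = 0.00
R4: ¬dry=1−0.06=0.94, cold=0.43, empty=0.93; AND[max(0, a+b−1)] → w = 0.30
Rules with consequent 'small': {R3, R4} → strengths 0.00, 0.30
Aggregate via t-conorm [min(1, a+b)]: 0.30

0.30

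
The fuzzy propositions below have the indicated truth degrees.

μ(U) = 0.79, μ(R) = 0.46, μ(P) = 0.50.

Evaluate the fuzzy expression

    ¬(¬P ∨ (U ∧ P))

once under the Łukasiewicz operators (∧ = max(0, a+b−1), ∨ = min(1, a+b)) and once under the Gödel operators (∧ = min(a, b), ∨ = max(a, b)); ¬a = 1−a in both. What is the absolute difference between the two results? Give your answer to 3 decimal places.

0.290

Under Łukasiewicz:
  ¬P = 1 − 0.50 = 0.50
  U ∧ P = max(0, a+b−1) on (0.79, 0.50) = 0.29
  ¬P ∨ (U ∧ P) = min(1, a+b) on (0.50, 0.29) = 0.79
  ¬(¬P ∨ (U ∧ P)) = 1 − 0.79 = 0.21
  → value = 0.2100
Under Gödel:
  ¬P = 1 − 0.50 = 0.50
  U ∧ P = min(a, b) on (0.79, 0.50) = 0.50
  ¬P ∨ (U ∧ P) = max(a, b) on (0.50, 0.50) = 0.50
  ¬(¬P ∨ (U ∧ P)) = 1 − 0.50 = 0.50
  → value = 0.5000
|0.2100 − 0.5000| = 0.290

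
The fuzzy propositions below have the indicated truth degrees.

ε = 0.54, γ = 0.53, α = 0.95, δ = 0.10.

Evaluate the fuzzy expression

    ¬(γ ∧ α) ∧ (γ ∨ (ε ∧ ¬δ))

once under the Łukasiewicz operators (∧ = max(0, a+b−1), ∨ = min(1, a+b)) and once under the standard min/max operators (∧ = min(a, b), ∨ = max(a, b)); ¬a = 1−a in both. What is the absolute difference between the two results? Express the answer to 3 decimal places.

0.020

Under Łukasiewicz:
  γ ∧ α = max(0, a+b−1) on (0.53, 0.95) = 0.48
  ¬(γ ∧ α) = 1 − 0.48 = 0.52
  ¬δ = 1 − 0.10 = 0.90
  ε ∧ ¬δ = max(0, a+b−1) on (0.54, 0.90) = 0.44
  γ ∨ (ε ∧ ¬δ) = min(1, a+b) on (0.53, 0.44) = 0.97
  ¬(γ ∧ α) ∧ (γ ∨ (ε ∧ ¬δ)) = max(0, a+b−1) on (0.52, 0.97) = 0.49
  → value = 0.4900
Under standard min/max:
  γ ∧ α = min(a, b) on (0.53, 0.95) = 0.53
  ¬(γ ∧ α) = 1 − 0.53 = 0.47
  ¬δ = 1 − 0.10 = 0.90
  ε ∧ ¬δ = min(a, b) on (0.54, 0.90) = 0.54
  γ ∨ (ε ∧ ¬δ) = max(a, b) on (0.53, 0.54) = 0.54
  ¬(γ ∧ α) ∧ (γ ∨ (ε ∧ ¬δ)) = min(a, b) on (0.47, 0.54) = 0.47
  → value = 0.4700
|0.4900 − 0.4700| = 0.020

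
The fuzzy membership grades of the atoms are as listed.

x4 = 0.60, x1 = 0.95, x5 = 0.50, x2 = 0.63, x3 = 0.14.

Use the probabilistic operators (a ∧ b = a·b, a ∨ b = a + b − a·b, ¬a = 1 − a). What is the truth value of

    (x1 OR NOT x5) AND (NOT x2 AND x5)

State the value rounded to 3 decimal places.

NOT x5 = 1 − 0.5000 = 0.5000
x1 OR NOT x5 = a + b − a·b on (0.9500, 0.5000) = 0.9750
NOT x2 = 1 − 0.6300 = 0.3700
NOT x2 AND x5 = a·b on (0.3700, 0.5000) = 0.1850
(x1 OR NOT x5) AND (NOT x2 AND x5) = a·b on (0.9750, 0.1850) = 0.1804

0.180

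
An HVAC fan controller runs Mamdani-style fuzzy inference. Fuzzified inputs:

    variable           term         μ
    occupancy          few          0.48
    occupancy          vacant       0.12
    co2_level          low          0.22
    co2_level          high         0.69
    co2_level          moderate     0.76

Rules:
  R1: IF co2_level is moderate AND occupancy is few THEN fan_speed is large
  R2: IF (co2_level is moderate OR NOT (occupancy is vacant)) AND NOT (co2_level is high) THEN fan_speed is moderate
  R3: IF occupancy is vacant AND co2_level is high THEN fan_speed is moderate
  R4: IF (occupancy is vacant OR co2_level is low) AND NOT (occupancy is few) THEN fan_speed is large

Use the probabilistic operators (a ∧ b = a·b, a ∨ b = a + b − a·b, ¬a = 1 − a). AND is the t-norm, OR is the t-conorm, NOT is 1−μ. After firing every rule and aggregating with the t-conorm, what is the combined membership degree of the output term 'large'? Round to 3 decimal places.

R1: moderate=0.76, few=0.48; AND[a·b] → w = 0.3648
R2: (moderate=0.76 OR ¬vacant=1−0.12=0.88) = 0.9712; AND[a·b] with ¬high=1−0.69=0.31 → w = 0.3011
R3: vacant=0.12, high=0.69; AND[a·b] → w = 0.0828
R4: (vacant=0.12 OR low=0.22) = 0.3136; AND[a·b] with ¬few=1−0.48=0.52 → w = 0.1631
Rules with consequent 'large': {R1, R4} → strengths 0.3648, 0.1631
Aggregate via t-conorm [a + b − a·b]: 0.4684

0.468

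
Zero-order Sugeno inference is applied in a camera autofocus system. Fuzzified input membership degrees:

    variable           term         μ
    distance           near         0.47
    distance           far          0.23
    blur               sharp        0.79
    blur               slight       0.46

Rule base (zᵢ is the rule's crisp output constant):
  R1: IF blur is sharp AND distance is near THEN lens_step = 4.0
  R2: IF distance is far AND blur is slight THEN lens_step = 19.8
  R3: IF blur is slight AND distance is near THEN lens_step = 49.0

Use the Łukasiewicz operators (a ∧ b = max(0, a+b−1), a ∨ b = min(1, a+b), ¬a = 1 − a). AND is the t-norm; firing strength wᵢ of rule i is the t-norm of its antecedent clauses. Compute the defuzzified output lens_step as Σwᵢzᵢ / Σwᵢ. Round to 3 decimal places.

4.000

R1 (z=4.0): sharp=0.79, near=0.47; AND[max(0, a+b−1)] → w = 0.26
R2 (z=19.8): far=0.23, slight=0.46; AND[max(0, a+b−1)] → w = 0.00
R3 (z=49.0): slight=0.46, near=0.47; AND[max(0, a+b−1)] → w = 0.00
Weighted average = (0.26·4.0 + 0.00·19.8 + 0.00·49.0) / (0.26 + 0.00 + 0.00)
  = 1.0400 / 0.2600 = 4.000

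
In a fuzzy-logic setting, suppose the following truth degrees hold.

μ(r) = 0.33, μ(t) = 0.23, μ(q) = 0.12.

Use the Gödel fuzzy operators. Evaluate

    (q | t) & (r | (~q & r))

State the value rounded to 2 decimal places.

0.23

q | t = max(a, b) on (0.12, 0.23) = 0.23
~q = 1 − 0.12 = 0.88
~q & r = min(a, b) on (0.88, 0.33) = 0.33
r | (~q & r) = max(a, b) on (0.33, 0.33) = 0.33
(q | t) & (r | (~q & r)) = min(a, b) on (0.23, 0.33) = 0.23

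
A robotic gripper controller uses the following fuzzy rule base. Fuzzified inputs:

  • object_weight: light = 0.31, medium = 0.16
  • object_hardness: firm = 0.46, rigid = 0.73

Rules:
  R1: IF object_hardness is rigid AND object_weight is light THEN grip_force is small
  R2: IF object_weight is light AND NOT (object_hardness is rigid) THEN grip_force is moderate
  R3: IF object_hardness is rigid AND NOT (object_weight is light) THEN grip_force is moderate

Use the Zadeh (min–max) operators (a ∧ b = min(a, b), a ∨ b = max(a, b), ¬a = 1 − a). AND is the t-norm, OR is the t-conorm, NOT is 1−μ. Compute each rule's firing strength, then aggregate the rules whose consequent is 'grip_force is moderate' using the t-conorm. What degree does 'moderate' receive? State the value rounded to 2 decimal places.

R1: rigid=0.73, light=0.31; AND[min(a, b)] → w = 0.31
R2: light=0.31, ¬rigid=1−0.73=0.27; AND[min(a, b)] → w = 0.27
R3: rigid=0.73, ¬light=1−0.31=0.69; AND[min(a, b)] → w = 0.69
Rules with consequent 'moderate': {R2, R3} → strengths 0.27, 0.69
Aggregate via t-conorm [max(a, b)]: 0.69

0.69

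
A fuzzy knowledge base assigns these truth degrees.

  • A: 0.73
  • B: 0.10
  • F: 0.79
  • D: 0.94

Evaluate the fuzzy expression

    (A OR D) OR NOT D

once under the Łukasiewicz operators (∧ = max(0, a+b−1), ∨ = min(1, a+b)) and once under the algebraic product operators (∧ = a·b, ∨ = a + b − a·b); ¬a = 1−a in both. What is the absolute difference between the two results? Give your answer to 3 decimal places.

0.015

Under Łukasiewicz:
  A OR D = min(1, a+b) on (0.73, 0.94) = 1.00
  NOT D = 1 − 0.94 = 0.06
  (A OR D) OR NOT D = min(1, a+b) on (1.00, 0.06) = 1.00
  → value = 1.0000
Under algebraic product:
  A OR D = a + b − a·b on (0.7300, 0.9400) = 0.9838
  NOT D = 1 − 0.9400 = 0.0600
  (A OR D) OR NOT D = a + b − a·b on (0.9838, 0.0600) = 0.9848
  → value = 0.9848
|1.0000 − 0.9848| = 0.015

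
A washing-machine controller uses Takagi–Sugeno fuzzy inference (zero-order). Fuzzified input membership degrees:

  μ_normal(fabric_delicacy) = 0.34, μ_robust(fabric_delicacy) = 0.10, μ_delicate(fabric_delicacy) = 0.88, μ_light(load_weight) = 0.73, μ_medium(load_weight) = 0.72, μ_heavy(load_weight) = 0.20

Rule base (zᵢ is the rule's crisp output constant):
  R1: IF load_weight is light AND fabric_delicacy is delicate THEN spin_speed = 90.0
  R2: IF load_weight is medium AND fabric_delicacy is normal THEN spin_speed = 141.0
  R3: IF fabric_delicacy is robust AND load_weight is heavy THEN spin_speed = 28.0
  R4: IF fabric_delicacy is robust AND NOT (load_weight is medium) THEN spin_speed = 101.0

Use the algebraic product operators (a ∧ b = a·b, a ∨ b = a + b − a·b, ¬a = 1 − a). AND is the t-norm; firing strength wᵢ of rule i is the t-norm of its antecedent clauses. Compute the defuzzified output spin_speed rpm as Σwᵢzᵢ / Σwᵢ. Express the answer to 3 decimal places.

102.353

R1 (z=90.0): light=0.73, delicate=0.88; AND[a·b] → w = 0.6424
R2 (z=141.0): medium=0.72, normal=0.34; AND[a·b] → w = 0.2448
R3 (z=28.0): robust=0.10, heavy=0.20; AND[a·b] → w = 0.0200
R4 (z=101.0): robust=0.10, ¬medium=1−0.72=0.28; AND[a·b] → w = 0.0280
Weighted average = (0.6424·90.0 + 0.2448·141.0 + 0.0200·28.0 + 0.0280·101.0) / (0.6424 + 0.2448 + 0.0200 + 0.0280)
  = 95.7208 / 0.9352 = 102.353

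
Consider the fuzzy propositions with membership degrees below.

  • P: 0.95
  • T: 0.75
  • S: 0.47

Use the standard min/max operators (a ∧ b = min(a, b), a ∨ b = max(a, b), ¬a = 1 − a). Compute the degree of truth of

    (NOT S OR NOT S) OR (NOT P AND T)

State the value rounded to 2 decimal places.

0.53

NOT S = 1 − 0.47 = 0.53
NOT S = 1 − 0.47 = 0.53
NOT S OR NOT S = max(a, b) on (0.53, 0.53) = 0.53
NOT P = 1 − 0.95 = 0.05
NOT P AND T = min(a, b) on (0.05, 0.75) = 0.05
(NOT S OR NOT S) OR (NOT P AND T) = max(a, b) on (0.53, 0.05) = 0.53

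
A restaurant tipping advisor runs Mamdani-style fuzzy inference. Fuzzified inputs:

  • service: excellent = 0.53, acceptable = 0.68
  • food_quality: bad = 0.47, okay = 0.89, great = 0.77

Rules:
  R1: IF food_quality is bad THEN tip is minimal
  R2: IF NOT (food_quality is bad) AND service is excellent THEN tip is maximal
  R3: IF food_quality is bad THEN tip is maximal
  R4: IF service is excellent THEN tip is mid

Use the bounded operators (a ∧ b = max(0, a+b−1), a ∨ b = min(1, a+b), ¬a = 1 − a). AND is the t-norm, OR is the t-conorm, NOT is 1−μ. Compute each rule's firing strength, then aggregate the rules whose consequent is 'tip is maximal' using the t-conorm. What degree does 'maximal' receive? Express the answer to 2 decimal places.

R1: bad=0.47 → w = 0.47
R2: ¬bad=1−0.47=0.53, excellent=0.53; AND[max(0, a+b−1)] → w = 0.06
R3: bad=0.47 → w = 0.47
R4: excellent=0.53 → w = 0.53
Rules with consequent 'maximal': {R2, R3} → strengths 0.06, 0.47
Aggregate via t-conorm [min(1, a+b)]: 0.53

0.53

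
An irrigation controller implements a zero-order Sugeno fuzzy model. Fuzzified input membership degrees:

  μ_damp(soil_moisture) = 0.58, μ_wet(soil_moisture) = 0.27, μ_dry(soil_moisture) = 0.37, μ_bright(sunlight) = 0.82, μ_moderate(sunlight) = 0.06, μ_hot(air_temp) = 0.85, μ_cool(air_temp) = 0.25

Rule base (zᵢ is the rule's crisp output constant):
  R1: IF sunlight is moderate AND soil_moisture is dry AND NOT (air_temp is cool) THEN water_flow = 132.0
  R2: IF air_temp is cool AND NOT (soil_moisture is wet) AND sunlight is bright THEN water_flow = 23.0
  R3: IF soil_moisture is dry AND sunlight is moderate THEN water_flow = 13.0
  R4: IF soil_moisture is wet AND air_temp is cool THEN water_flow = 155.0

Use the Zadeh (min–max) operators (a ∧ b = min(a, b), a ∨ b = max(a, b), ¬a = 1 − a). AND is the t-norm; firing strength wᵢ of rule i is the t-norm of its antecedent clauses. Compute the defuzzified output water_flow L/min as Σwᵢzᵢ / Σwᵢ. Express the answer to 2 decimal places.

R1 (z=132.0): moderate=0.06, dry=0.37, ¬cool=1−0.25=0.75; AND[min(a, b)] → w = 0.06
R2 (z=23.0): cool=0.25, ¬wet=1−0.27=0.73, bright=0.82; AND[min(a, b)] → w = 0.25
R3 (z=13.0): dry=0.37, moderate=0.06; AND[min(a, b)] → w = 0.06
R4 (z=155.0): wet=0.27, cool=0.25; AND[min(a, b)] → w = 0.25
Weighted average = (0.06·132.0 + 0.25·23.0 + 0.06·13.0 + 0.25·155.0) / (0.06 + 0.25 + 0.06 + 0.25)
  = 53.2000 / 0.6200 = 85.81

85.81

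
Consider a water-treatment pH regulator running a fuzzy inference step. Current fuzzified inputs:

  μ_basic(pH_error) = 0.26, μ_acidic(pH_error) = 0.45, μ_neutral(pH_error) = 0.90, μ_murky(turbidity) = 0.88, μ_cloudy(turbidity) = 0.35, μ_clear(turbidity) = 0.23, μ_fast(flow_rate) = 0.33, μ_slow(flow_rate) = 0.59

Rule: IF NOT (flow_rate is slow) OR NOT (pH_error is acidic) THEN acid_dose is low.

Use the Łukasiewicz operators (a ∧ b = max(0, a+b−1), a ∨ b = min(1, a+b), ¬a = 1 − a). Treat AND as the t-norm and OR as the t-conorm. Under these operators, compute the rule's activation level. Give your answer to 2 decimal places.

firing strength: ¬slow=1−0.59=0.41, ¬acidic=1−0.45=0.55; OR[min(1, a+b)] → w = 0.96

0.96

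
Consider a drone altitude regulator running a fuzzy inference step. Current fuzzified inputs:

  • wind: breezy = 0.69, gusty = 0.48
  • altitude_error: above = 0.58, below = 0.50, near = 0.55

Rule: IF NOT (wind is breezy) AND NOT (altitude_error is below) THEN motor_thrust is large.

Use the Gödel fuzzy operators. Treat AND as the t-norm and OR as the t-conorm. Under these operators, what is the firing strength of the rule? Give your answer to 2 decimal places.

firing strength: ¬breezy=1−0.69=0.31, ¬below=1−0.50=0.50; AND[min(a, b)] → w = 0.31

0.31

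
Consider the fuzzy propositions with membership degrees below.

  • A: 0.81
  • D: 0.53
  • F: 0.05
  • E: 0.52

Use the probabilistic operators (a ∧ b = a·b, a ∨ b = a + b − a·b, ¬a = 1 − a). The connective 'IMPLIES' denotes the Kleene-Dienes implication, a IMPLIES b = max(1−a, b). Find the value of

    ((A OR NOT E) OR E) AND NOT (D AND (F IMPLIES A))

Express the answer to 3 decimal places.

0.473

NOT E = 1 − 0.5200 = 0.4800
A OR NOT E = a + b − a·b on (0.8100, 0.4800) = 0.9012
(A OR NOT E) OR E = a + b − a·b on (0.9012, 0.5200) = 0.9526
F IMPLIES A  [Kleene-Dienes: max(1−a, b)] with a=0.0500, b=0.8100 → 0.9500
D AND (F IMPLIES A) = a·b on (0.5300, 0.9500) = 0.5035
NOT (D AND (F IMPLIES A)) = 1 − 0.5035 = 0.4965
((A OR NOT E) OR E) AND NOT (D AND (F IMPLIES A)) = a·b on (0.9526, 0.4965) = 0.4730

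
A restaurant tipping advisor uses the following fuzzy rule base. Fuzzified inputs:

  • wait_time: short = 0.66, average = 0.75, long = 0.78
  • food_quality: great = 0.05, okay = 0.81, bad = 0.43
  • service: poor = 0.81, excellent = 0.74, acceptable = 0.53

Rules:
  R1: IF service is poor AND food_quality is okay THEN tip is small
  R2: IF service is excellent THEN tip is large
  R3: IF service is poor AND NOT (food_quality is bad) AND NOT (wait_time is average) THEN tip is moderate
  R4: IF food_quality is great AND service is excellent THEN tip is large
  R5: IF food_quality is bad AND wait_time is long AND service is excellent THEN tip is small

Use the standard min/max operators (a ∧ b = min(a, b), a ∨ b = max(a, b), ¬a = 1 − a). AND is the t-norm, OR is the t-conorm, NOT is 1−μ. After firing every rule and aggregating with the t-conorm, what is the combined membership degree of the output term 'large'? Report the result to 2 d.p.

0.74

R1: poor=0.81, okay=0.81; AND[min(a, b)] → w = 0.81
R2: excellent=0.74 → w = 0.74
R3: poor=0.81, ¬bad=1−0.43=0.57, ¬average=1−0.75=0.25; AND[min(a, b)] → w = 0.25
R4: great=0.05, excellent=0.74; AND[min(a, b)] → w = 0.05
R5: bad=0.43, long=0.78, excellent=0.74; AND[min(a, b)] → w = 0.43
Rules with consequent 'large': {R2, R4} → strengths 0.74, 0.05
Aggregate via t-conorm [max(a, b)]: 0.74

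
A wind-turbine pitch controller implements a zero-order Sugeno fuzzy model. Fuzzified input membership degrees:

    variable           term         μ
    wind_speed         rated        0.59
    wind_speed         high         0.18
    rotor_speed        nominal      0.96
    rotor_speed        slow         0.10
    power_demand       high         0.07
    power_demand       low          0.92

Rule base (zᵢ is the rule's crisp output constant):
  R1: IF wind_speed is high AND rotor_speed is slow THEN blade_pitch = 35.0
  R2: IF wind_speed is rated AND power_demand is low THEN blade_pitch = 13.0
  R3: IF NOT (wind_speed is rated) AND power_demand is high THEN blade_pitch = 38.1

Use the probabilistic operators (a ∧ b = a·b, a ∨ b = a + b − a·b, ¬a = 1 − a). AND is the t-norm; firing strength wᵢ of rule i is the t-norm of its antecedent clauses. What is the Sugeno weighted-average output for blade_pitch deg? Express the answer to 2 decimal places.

R1 (z=35.0): high=0.18, slow=0.10; AND[a·b] → w = 0.0180
R2 (z=13.0): rated=0.59, low=0.92; AND[a·b] → w = 0.5428
R3 (z=38.1): ¬rated=1−0.59=0.41, high=0.07; AND[a·b] → w = 0.0287
Weighted average = (0.0180·35.0 + 0.5428·13.0 + 0.0287·38.1) / (0.0180 + 0.5428 + 0.0287)
  = 8.7799 / 0.5895 = 14.89

14.89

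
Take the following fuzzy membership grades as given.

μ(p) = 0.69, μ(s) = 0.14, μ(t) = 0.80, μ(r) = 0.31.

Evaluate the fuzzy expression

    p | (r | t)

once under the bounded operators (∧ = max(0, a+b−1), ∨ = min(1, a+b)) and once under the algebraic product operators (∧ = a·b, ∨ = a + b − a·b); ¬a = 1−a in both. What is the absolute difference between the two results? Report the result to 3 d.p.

0.043

Under bounded:
  r | t = min(1, a+b) on (0.31, 0.80) = 1.00
  p | (r | t) = min(1, a+b) on (0.69, 1.00) = 1.00
  → value = 1.0000
Under algebraic product:
  r | t = a + b − a·b on (0.3100, 0.8000) = 0.8620
  p | (r | t) = a + b − a·b on (0.6900, 0.8620) = 0.9572
  → value = 0.9572
|1.0000 − 0.9572| = 0.043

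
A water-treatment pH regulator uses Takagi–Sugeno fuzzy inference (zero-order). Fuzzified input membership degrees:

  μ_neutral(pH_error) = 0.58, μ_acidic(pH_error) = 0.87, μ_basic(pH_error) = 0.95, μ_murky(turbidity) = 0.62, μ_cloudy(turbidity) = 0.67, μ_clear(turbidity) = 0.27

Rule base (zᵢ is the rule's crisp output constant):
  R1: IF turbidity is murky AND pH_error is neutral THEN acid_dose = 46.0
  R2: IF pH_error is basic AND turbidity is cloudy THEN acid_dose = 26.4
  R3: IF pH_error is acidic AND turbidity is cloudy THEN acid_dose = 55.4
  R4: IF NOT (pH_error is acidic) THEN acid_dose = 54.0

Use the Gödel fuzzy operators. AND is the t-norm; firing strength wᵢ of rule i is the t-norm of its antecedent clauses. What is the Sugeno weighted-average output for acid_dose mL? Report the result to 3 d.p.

R1 (z=46.0): murky=0.62, neutral=0.58; AND[min(a, b)] → w = 0.58
R2 (z=26.4): basic=0.95, cloudy=0.67; AND[min(a, b)] → w = 0.67
R3 (z=55.4): acidic=0.87, cloudy=0.67; AND[min(a, b)] → w = 0.67
R4 (z=54.0): ¬acidic=1−0.87=0.13 → w = 0.13
Weighted average = (0.58·46.0 + 0.67·26.4 + 0.67·55.4 + 0.13·54.0) / (0.58 + 0.67 + 0.67 + 0.13)
  = 88.5060 / 2.0500 = 43.174

43.174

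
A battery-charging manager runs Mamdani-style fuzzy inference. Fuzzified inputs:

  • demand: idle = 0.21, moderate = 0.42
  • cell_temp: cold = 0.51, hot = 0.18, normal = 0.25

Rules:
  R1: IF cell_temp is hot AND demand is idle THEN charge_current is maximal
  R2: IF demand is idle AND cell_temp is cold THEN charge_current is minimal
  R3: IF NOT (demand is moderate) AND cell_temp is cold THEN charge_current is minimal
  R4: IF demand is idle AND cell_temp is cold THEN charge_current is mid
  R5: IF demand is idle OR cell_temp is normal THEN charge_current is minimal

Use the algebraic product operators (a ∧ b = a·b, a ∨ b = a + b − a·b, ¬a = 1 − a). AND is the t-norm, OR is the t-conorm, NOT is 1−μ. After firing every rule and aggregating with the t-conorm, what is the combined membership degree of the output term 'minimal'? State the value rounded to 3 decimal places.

0.627

R1: hot=0.18, idle=0.21; AND[a·b] → w = 0.0378
R2: idle=0.21, cold=0.51; AND[a·b] → w = 0.1071
R3: ¬moderate=1−0.42=0.58, cold=0.51; AND[a·b] → w = 0.2958
R4: idle=0.21, cold=0.51; AND[a·b] → w = 0.1071
R5: idle=0.21, normal=0.25; OR[a + b − a·b] → w = 0.4075
Rules with consequent 'minimal': {R2, R3, R5} → strengths 0.1071, 0.2958, 0.4075
Aggregate via t-conorm [a + b − a·b]: 0.6274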